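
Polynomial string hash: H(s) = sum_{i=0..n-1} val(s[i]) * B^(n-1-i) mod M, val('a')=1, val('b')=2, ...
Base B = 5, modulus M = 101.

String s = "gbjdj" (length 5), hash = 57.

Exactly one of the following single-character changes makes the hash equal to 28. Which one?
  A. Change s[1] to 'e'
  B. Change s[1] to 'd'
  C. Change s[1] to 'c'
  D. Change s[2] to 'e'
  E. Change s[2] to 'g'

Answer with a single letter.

Option A: s[1]='b'->'e', delta=(5-2)*5^3 mod 101 = 72, hash=57+72 mod 101 = 28 <-- target
Option B: s[1]='b'->'d', delta=(4-2)*5^3 mod 101 = 48, hash=57+48 mod 101 = 4
Option C: s[1]='b'->'c', delta=(3-2)*5^3 mod 101 = 24, hash=57+24 mod 101 = 81
Option D: s[2]='j'->'e', delta=(5-10)*5^2 mod 101 = 77, hash=57+77 mod 101 = 33
Option E: s[2]='j'->'g', delta=(7-10)*5^2 mod 101 = 26, hash=57+26 mod 101 = 83

Answer: A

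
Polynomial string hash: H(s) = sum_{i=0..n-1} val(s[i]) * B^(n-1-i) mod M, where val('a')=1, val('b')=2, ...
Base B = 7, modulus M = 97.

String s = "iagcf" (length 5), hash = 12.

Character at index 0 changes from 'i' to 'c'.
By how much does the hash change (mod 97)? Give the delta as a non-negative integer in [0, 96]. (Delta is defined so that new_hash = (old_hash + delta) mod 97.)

Answer: 47

Derivation:
Delta formula: (val(new) - val(old)) * B^(n-1-k) mod M
  val('c') - val('i') = 3 - 9 = -6
  B^(n-1-k) = 7^4 mod 97 = 73
  Delta = -6 * 73 mod 97 = 47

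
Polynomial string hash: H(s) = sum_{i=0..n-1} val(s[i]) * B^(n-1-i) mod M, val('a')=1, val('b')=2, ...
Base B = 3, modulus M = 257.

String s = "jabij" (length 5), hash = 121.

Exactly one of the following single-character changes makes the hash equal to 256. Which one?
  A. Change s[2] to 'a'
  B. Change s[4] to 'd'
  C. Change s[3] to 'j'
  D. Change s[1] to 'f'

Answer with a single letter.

Answer: D

Derivation:
Option A: s[2]='b'->'a', delta=(1-2)*3^2 mod 257 = 248, hash=121+248 mod 257 = 112
Option B: s[4]='j'->'d', delta=(4-10)*3^0 mod 257 = 251, hash=121+251 mod 257 = 115
Option C: s[3]='i'->'j', delta=(10-9)*3^1 mod 257 = 3, hash=121+3 mod 257 = 124
Option D: s[1]='a'->'f', delta=(6-1)*3^3 mod 257 = 135, hash=121+135 mod 257 = 256 <-- target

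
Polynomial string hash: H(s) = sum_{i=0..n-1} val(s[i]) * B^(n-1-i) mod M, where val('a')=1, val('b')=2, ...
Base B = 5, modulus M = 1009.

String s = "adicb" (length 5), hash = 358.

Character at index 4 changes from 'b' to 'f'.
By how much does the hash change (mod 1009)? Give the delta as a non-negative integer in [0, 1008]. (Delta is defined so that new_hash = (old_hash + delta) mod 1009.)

Answer: 4

Derivation:
Delta formula: (val(new) - val(old)) * B^(n-1-k) mod M
  val('f') - val('b') = 6 - 2 = 4
  B^(n-1-k) = 5^0 mod 1009 = 1
  Delta = 4 * 1 mod 1009 = 4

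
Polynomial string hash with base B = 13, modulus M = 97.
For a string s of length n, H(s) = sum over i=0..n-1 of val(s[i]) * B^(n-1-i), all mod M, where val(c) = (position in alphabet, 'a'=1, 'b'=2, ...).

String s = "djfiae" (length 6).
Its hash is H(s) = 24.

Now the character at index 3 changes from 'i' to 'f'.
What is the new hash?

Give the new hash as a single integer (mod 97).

val('i') = 9, val('f') = 6
Position k = 3, exponent = n-1-k = 2
B^2 mod M = 13^2 mod 97 = 72
Delta = (6 - 9) * 72 mod 97 = 75
New hash = (24 + 75) mod 97 = 2

Answer: 2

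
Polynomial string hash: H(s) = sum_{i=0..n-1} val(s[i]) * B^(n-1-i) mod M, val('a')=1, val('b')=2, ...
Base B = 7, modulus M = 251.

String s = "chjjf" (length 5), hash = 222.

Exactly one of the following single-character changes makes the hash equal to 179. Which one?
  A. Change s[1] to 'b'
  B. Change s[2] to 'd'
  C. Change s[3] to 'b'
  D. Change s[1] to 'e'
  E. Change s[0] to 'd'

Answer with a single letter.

Option A: s[1]='h'->'b', delta=(2-8)*7^3 mod 251 = 201, hash=222+201 mod 251 = 172
Option B: s[2]='j'->'d', delta=(4-10)*7^2 mod 251 = 208, hash=222+208 mod 251 = 179 <-- target
Option C: s[3]='j'->'b', delta=(2-10)*7^1 mod 251 = 195, hash=222+195 mod 251 = 166
Option D: s[1]='h'->'e', delta=(5-8)*7^3 mod 251 = 226, hash=222+226 mod 251 = 197
Option E: s[0]='c'->'d', delta=(4-3)*7^4 mod 251 = 142, hash=222+142 mod 251 = 113

Answer: B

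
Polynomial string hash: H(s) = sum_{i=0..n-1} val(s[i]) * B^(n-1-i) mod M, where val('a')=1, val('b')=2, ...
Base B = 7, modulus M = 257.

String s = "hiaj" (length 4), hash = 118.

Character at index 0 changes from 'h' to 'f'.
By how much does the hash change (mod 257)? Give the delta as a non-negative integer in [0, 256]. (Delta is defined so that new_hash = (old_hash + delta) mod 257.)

Answer: 85

Derivation:
Delta formula: (val(new) - val(old)) * B^(n-1-k) mod M
  val('f') - val('h') = 6 - 8 = -2
  B^(n-1-k) = 7^3 mod 257 = 86
  Delta = -2 * 86 mod 257 = 85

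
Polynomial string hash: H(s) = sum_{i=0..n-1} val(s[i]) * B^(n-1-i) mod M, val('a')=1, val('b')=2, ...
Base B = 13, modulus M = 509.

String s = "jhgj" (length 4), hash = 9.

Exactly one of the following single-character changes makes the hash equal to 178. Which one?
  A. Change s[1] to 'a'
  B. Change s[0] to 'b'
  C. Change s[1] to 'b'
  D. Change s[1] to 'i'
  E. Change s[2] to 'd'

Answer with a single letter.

Option A: s[1]='h'->'a', delta=(1-8)*13^2 mod 509 = 344, hash=9+344 mod 509 = 353
Option B: s[0]='j'->'b', delta=(2-10)*13^3 mod 509 = 239, hash=9+239 mod 509 = 248
Option C: s[1]='h'->'b', delta=(2-8)*13^2 mod 509 = 4, hash=9+4 mod 509 = 13
Option D: s[1]='h'->'i', delta=(9-8)*13^2 mod 509 = 169, hash=9+169 mod 509 = 178 <-- target
Option E: s[2]='g'->'d', delta=(4-7)*13^1 mod 509 = 470, hash=9+470 mod 509 = 479

Answer: D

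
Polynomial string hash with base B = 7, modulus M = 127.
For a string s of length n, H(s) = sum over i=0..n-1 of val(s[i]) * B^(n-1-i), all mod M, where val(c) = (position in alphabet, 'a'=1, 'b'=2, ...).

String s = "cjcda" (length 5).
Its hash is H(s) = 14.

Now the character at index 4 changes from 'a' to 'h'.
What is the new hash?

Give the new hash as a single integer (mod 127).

val('a') = 1, val('h') = 8
Position k = 4, exponent = n-1-k = 0
B^0 mod M = 7^0 mod 127 = 1
Delta = (8 - 1) * 1 mod 127 = 7
New hash = (14 + 7) mod 127 = 21

Answer: 21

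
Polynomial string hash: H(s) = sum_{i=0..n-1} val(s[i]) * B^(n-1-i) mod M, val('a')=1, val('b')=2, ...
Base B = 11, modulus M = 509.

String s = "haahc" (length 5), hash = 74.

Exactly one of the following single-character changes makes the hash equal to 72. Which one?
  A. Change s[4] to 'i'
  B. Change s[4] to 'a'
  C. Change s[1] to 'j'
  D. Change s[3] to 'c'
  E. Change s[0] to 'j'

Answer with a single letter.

Option A: s[4]='c'->'i', delta=(9-3)*11^0 mod 509 = 6, hash=74+6 mod 509 = 80
Option B: s[4]='c'->'a', delta=(1-3)*11^0 mod 509 = 507, hash=74+507 mod 509 = 72 <-- target
Option C: s[1]='a'->'j', delta=(10-1)*11^3 mod 509 = 272, hash=74+272 mod 509 = 346
Option D: s[3]='h'->'c', delta=(3-8)*11^1 mod 509 = 454, hash=74+454 mod 509 = 19
Option E: s[0]='h'->'j', delta=(10-8)*11^4 mod 509 = 269, hash=74+269 mod 509 = 343

Answer: B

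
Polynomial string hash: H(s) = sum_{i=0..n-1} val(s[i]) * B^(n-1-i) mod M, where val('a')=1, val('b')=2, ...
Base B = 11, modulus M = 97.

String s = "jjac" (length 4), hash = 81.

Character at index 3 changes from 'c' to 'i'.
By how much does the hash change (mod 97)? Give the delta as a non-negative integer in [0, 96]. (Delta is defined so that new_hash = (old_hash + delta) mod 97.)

Delta formula: (val(new) - val(old)) * B^(n-1-k) mod M
  val('i') - val('c') = 9 - 3 = 6
  B^(n-1-k) = 11^0 mod 97 = 1
  Delta = 6 * 1 mod 97 = 6

Answer: 6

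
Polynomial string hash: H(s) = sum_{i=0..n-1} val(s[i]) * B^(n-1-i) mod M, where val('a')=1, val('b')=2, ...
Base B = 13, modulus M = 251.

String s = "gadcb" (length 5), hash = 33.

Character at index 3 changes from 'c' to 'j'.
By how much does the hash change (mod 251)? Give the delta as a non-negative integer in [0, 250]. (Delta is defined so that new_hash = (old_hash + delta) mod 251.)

Answer: 91

Derivation:
Delta formula: (val(new) - val(old)) * B^(n-1-k) mod M
  val('j') - val('c') = 10 - 3 = 7
  B^(n-1-k) = 13^1 mod 251 = 13
  Delta = 7 * 13 mod 251 = 91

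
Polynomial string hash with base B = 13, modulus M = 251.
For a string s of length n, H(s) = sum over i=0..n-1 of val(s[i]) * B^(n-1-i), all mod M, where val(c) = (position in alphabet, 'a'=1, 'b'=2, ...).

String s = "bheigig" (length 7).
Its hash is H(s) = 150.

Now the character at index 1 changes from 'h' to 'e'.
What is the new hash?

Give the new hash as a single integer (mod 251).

Answer: 209

Derivation:
val('h') = 8, val('e') = 5
Position k = 1, exponent = n-1-k = 5
B^5 mod M = 13^5 mod 251 = 64
Delta = (5 - 8) * 64 mod 251 = 59
New hash = (150 + 59) mod 251 = 209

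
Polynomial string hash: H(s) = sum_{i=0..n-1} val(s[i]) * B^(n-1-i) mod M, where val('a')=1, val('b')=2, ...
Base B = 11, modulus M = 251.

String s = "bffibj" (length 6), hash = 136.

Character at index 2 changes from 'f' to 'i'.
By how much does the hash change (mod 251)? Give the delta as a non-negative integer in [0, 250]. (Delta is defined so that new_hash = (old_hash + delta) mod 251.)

Answer: 228

Derivation:
Delta formula: (val(new) - val(old)) * B^(n-1-k) mod M
  val('i') - val('f') = 9 - 6 = 3
  B^(n-1-k) = 11^3 mod 251 = 76
  Delta = 3 * 76 mod 251 = 228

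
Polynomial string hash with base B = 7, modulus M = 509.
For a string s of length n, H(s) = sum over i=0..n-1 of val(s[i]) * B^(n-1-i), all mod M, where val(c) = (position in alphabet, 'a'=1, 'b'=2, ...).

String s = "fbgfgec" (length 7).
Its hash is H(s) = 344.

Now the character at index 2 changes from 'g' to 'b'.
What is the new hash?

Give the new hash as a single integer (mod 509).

Answer: 46

Derivation:
val('g') = 7, val('b') = 2
Position k = 2, exponent = n-1-k = 4
B^4 mod M = 7^4 mod 509 = 365
Delta = (2 - 7) * 365 mod 509 = 211
New hash = (344 + 211) mod 509 = 46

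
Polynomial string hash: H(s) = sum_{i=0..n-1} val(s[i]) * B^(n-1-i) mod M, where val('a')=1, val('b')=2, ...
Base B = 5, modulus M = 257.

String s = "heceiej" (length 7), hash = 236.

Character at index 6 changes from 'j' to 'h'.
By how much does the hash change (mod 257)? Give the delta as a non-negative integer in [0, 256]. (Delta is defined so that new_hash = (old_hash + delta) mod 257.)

Answer: 255

Derivation:
Delta formula: (val(new) - val(old)) * B^(n-1-k) mod M
  val('h') - val('j') = 8 - 10 = -2
  B^(n-1-k) = 5^0 mod 257 = 1
  Delta = -2 * 1 mod 257 = 255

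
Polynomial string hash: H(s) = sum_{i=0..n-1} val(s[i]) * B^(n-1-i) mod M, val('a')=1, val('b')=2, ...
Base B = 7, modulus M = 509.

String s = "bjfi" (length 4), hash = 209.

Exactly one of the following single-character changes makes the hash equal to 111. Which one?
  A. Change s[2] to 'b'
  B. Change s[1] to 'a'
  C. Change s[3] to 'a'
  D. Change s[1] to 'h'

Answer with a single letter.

Option A: s[2]='f'->'b', delta=(2-6)*7^1 mod 509 = 481, hash=209+481 mod 509 = 181
Option B: s[1]='j'->'a', delta=(1-10)*7^2 mod 509 = 68, hash=209+68 mod 509 = 277
Option C: s[3]='i'->'a', delta=(1-9)*7^0 mod 509 = 501, hash=209+501 mod 509 = 201
Option D: s[1]='j'->'h', delta=(8-10)*7^2 mod 509 = 411, hash=209+411 mod 509 = 111 <-- target

Answer: D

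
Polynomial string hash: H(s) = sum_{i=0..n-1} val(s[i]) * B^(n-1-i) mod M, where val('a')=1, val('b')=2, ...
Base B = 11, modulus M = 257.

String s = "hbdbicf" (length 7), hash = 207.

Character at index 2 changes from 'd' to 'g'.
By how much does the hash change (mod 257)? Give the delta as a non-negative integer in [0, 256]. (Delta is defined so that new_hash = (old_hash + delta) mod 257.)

Delta formula: (val(new) - val(old)) * B^(n-1-k) mod M
  val('g') - val('d') = 7 - 4 = 3
  B^(n-1-k) = 11^4 mod 257 = 249
  Delta = 3 * 249 mod 257 = 233

Answer: 233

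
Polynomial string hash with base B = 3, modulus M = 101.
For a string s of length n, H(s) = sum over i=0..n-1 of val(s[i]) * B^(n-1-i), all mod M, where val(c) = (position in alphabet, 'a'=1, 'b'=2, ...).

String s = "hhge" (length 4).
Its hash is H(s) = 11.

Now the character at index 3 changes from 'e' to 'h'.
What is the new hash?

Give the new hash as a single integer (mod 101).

Answer: 14

Derivation:
val('e') = 5, val('h') = 8
Position k = 3, exponent = n-1-k = 0
B^0 mod M = 3^0 mod 101 = 1
Delta = (8 - 5) * 1 mod 101 = 3
New hash = (11 + 3) mod 101 = 14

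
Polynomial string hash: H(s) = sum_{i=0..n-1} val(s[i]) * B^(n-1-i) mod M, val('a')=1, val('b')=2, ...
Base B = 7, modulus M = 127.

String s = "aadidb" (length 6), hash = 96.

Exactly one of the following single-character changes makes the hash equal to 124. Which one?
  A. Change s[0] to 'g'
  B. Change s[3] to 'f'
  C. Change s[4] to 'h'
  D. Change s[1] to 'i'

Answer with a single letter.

Answer: C

Derivation:
Option A: s[0]='a'->'g', delta=(7-1)*7^5 mod 127 = 4, hash=96+4 mod 127 = 100
Option B: s[3]='i'->'f', delta=(6-9)*7^2 mod 127 = 107, hash=96+107 mod 127 = 76
Option C: s[4]='d'->'h', delta=(8-4)*7^1 mod 127 = 28, hash=96+28 mod 127 = 124 <-- target
Option D: s[1]='a'->'i', delta=(9-1)*7^4 mod 127 = 31, hash=96+31 mod 127 = 0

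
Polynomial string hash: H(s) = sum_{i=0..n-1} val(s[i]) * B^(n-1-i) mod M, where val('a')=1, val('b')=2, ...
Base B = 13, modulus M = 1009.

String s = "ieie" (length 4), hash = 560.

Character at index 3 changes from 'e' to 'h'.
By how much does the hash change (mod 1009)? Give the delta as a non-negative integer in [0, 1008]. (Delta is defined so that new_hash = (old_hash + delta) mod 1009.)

Delta formula: (val(new) - val(old)) * B^(n-1-k) mod M
  val('h') - val('e') = 8 - 5 = 3
  B^(n-1-k) = 13^0 mod 1009 = 1
  Delta = 3 * 1 mod 1009 = 3

Answer: 3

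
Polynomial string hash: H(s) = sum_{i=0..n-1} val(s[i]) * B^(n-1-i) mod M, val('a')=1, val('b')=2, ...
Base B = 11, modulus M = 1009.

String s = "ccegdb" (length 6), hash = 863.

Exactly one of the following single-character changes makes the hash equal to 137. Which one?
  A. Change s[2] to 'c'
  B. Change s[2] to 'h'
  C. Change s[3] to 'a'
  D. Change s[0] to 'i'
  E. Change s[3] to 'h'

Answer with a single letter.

Option A: s[2]='e'->'c', delta=(3-5)*11^3 mod 1009 = 365, hash=863+365 mod 1009 = 219
Option B: s[2]='e'->'h', delta=(8-5)*11^3 mod 1009 = 966, hash=863+966 mod 1009 = 820
Option C: s[3]='g'->'a', delta=(1-7)*11^2 mod 1009 = 283, hash=863+283 mod 1009 = 137 <-- target
Option D: s[0]='c'->'i', delta=(9-3)*11^5 mod 1009 = 693, hash=863+693 mod 1009 = 547
Option E: s[3]='g'->'h', delta=(8-7)*11^2 mod 1009 = 121, hash=863+121 mod 1009 = 984

Answer: C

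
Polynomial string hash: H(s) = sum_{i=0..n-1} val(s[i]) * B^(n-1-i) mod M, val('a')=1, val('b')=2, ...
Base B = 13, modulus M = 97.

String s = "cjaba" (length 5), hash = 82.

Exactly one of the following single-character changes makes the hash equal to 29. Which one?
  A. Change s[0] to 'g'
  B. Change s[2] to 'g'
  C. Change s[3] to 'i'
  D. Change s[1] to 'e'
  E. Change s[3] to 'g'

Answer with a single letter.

Answer: B

Derivation:
Option A: s[0]='c'->'g', delta=(7-3)*13^4 mod 97 = 75, hash=82+75 mod 97 = 60
Option B: s[2]='a'->'g', delta=(7-1)*13^2 mod 97 = 44, hash=82+44 mod 97 = 29 <-- target
Option C: s[3]='b'->'i', delta=(9-2)*13^1 mod 97 = 91, hash=82+91 mod 97 = 76
Option D: s[1]='j'->'e', delta=(5-10)*13^3 mod 97 = 73, hash=82+73 mod 97 = 58
Option E: s[3]='b'->'g', delta=(7-2)*13^1 mod 97 = 65, hash=82+65 mod 97 = 50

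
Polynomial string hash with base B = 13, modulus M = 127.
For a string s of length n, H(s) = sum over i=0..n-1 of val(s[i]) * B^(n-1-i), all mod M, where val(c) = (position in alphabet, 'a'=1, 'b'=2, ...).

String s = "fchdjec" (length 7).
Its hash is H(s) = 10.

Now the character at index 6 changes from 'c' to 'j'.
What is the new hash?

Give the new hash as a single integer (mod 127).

Answer: 17

Derivation:
val('c') = 3, val('j') = 10
Position k = 6, exponent = n-1-k = 0
B^0 mod M = 13^0 mod 127 = 1
Delta = (10 - 3) * 1 mod 127 = 7
New hash = (10 + 7) mod 127 = 17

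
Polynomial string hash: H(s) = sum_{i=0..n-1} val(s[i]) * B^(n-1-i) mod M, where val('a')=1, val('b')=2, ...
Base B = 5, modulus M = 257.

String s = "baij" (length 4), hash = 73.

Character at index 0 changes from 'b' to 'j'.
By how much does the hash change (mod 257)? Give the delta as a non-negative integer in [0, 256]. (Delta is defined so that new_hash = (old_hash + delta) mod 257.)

Delta formula: (val(new) - val(old)) * B^(n-1-k) mod M
  val('j') - val('b') = 10 - 2 = 8
  B^(n-1-k) = 5^3 mod 257 = 125
  Delta = 8 * 125 mod 257 = 229

Answer: 229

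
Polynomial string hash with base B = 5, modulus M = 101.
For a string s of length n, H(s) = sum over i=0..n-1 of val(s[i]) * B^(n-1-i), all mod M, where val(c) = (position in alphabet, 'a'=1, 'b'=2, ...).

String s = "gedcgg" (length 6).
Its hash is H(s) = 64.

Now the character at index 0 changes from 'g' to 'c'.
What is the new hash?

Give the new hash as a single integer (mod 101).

val('g') = 7, val('c') = 3
Position k = 0, exponent = n-1-k = 5
B^5 mod M = 5^5 mod 101 = 95
Delta = (3 - 7) * 95 mod 101 = 24
New hash = (64 + 24) mod 101 = 88

Answer: 88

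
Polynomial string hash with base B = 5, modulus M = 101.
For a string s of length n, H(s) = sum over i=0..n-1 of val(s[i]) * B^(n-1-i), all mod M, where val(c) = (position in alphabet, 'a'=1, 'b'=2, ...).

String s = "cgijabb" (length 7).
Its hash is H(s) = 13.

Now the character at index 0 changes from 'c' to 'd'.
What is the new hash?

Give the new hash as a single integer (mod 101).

val('c') = 3, val('d') = 4
Position k = 0, exponent = n-1-k = 6
B^6 mod M = 5^6 mod 101 = 71
Delta = (4 - 3) * 71 mod 101 = 71
New hash = (13 + 71) mod 101 = 84

Answer: 84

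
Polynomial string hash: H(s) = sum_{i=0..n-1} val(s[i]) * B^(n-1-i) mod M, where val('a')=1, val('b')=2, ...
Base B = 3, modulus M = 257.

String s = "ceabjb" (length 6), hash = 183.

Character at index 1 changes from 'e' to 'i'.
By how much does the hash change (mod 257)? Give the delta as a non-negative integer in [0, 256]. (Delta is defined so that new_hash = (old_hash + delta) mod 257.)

Answer: 67

Derivation:
Delta formula: (val(new) - val(old)) * B^(n-1-k) mod M
  val('i') - val('e') = 9 - 5 = 4
  B^(n-1-k) = 3^4 mod 257 = 81
  Delta = 4 * 81 mod 257 = 67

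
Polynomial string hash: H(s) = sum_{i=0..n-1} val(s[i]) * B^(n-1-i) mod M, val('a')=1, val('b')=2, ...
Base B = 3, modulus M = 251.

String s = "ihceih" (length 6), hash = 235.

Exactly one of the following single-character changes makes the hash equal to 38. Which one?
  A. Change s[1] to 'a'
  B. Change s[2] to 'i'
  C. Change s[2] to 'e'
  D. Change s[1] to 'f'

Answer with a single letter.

Answer: C

Derivation:
Option A: s[1]='h'->'a', delta=(1-8)*3^4 mod 251 = 186, hash=235+186 mod 251 = 170
Option B: s[2]='c'->'i', delta=(9-3)*3^3 mod 251 = 162, hash=235+162 mod 251 = 146
Option C: s[2]='c'->'e', delta=(5-3)*3^3 mod 251 = 54, hash=235+54 mod 251 = 38 <-- target
Option D: s[1]='h'->'f', delta=(6-8)*3^4 mod 251 = 89, hash=235+89 mod 251 = 73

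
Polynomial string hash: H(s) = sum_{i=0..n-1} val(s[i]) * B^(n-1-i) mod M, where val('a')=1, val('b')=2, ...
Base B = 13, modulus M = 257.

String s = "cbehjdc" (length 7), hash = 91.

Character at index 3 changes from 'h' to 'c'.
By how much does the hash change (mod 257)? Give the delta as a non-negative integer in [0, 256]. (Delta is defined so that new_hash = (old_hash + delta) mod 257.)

Delta formula: (val(new) - val(old)) * B^(n-1-k) mod M
  val('c') - val('h') = 3 - 8 = -5
  B^(n-1-k) = 13^3 mod 257 = 141
  Delta = -5 * 141 mod 257 = 66

Answer: 66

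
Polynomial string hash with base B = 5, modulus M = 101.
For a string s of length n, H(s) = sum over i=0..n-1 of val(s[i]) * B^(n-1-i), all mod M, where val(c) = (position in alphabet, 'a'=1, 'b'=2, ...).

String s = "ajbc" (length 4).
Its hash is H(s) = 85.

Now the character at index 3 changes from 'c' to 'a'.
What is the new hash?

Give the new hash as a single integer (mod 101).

val('c') = 3, val('a') = 1
Position k = 3, exponent = n-1-k = 0
B^0 mod M = 5^0 mod 101 = 1
Delta = (1 - 3) * 1 mod 101 = 99
New hash = (85 + 99) mod 101 = 83

Answer: 83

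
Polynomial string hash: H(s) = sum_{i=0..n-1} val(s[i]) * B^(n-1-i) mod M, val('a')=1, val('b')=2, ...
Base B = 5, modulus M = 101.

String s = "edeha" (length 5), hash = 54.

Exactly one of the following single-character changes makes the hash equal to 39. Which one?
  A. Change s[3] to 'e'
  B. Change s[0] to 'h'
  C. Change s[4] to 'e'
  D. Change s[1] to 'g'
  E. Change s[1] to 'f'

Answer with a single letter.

Option A: s[3]='h'->'e', delta=(5-8)*5^1 mod 101 = 86, hash=54+86 mod 101 = 39 <-- target
Option B: s[0]='e'->'h', delta=(8-5)*5^4 mod 101 = 57, hash=54+57 mod 101 = 10
Option C: s[4]='a'->'e', delta=(5-1)*5^0 mod 101 = 4, hash=54+4 mod 101 = 58
Option D: s[1]='d'->'g', delta=(7-4)*5^3 mod 101 = 72, hash=54+72 mod 101 = 25
Option E: s[1]='d'->'f', delta=(6-4)*5^3 mod 101 = 48, hash=54+48 mod 101 = 1

Answer: A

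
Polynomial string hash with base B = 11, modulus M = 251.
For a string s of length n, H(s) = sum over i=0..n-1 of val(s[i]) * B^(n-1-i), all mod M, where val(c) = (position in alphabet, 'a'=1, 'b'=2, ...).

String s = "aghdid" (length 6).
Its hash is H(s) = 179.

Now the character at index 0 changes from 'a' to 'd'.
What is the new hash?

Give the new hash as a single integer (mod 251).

val('a') = 1, val('d') = 4
Position k = 0, exponent = n-1-k = 5
B^5 mod M = 11^5 mod 251 = 160
Delta = (4 - 1) * 160 mod 251 = 229
New hash = (179 + 229) mod 251 = 157

Answer: 157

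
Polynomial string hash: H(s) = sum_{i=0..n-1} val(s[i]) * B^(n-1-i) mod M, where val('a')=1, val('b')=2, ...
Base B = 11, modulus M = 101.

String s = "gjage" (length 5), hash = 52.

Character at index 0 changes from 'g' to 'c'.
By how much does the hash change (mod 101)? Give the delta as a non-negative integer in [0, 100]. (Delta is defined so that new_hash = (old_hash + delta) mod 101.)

Answer: 16

Derivation:
Delta formula: (val(new) - val(old)) * B^(n-1-k) mod M
  val('c') - val('g') = 3 - 7 = -4
  B^(n-1-k) = 11^4 mod 101 = 97
  Delta = -4 * 97 mod 101 = 16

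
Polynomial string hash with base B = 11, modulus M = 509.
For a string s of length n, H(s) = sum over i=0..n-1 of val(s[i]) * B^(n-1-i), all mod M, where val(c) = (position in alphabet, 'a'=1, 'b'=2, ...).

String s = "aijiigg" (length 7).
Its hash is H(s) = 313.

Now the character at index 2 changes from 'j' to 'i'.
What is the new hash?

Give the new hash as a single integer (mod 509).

Answer: 433

Derivation:
val('j') = 10, val('i') = 9
Position k = 2, exponent = n-1-k = 4
B^4 mod M = 11^4 mod 509 = 389
Delta = (9 - 10) * 389 mod 509 = 120
New hash = (313 + 120) mod 509 = 433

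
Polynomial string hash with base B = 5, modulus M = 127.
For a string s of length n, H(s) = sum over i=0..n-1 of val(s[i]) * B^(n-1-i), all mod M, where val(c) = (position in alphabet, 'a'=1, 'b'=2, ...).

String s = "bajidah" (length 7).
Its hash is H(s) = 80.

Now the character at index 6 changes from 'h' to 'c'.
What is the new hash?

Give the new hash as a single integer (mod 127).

Answer: 75

Derivation:
val('h') = 8, val('c') = 3
Position k = 6, exponent = n-1-k = 0
B^0 mod M = 5^0 mod 127 = 1
Delta = (3 - 8) * 1 mod 127 = 122
New hash = (80 + 122) mod 127 = 75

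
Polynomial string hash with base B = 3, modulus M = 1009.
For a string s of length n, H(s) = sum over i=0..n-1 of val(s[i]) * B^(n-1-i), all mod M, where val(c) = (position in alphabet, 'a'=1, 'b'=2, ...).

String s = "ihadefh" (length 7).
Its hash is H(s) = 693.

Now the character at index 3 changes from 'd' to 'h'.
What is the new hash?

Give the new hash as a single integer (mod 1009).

val('d') = 4, val('h') = 8
Position k = 3, exponent = n-1-k = 3
B^3 mod M = 3^3 mod 1009 = 27
Delta = (8 - 4) * 27 mod 1009 = 108
New hash = (693 + 108) mod 1009 = 801

Answer: 801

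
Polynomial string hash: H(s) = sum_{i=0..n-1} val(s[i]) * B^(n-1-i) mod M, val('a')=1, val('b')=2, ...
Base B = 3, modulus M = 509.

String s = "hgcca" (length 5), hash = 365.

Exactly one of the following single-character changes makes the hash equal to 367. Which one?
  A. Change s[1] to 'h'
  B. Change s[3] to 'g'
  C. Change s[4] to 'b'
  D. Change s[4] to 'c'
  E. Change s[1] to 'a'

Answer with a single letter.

Option A: s[1]='g'->'h', delta=(8-7)*3^3 mod 509 = 27, hash=365+27 mod 509 = 392
Option B: s[3]='c'->'g', delta=(7-3)*3^1 mod 509 = 12, hash=365+12 mod 509 = 377
Option C: s[4]='a'->'b', delta=(2-1)*3^0 mod 509 = 1, hash=365+1 mod 509 = 366
Option D: s[4]='a'->'c', delta=(3-1)*3^0 mod 509 = 2, hash=365+2 mod 509 = 367 <-- target
Option E: s[1]='g'->'a', delta=(1-7)*3^3 mod 509 = 347, hash=365+347 mod 509 = 203

Answer: D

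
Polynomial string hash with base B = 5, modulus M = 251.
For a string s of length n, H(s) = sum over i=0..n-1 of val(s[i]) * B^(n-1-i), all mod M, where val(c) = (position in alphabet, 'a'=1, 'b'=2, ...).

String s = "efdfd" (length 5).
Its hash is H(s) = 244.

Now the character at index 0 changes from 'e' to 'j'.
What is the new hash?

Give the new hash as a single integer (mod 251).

val('e') = 5, val('j') = 10
Position k = 0, exponent = n-1-k = 4
B^4 mod M = 5^4 mod 251 = 123
Delta = (10 - 5) * 123 mod 251 = 113
New hash = (244 + 113) mod 251 = 106

Answer: 106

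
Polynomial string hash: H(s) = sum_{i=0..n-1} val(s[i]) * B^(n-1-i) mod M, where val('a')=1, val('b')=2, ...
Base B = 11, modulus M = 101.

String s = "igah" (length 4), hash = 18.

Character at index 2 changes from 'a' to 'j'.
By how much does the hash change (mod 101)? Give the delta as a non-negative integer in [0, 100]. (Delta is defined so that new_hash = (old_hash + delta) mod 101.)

Delta formula: (val(new) - val(old)) * B^(n-1-k) mod M
  val('j') - val('a') = 10 - 1 = 9
  B^(n-1-k) = 11^1 mod 101 = 11
  Delta = 9 * 11 mod 101 = 99

Answer: 99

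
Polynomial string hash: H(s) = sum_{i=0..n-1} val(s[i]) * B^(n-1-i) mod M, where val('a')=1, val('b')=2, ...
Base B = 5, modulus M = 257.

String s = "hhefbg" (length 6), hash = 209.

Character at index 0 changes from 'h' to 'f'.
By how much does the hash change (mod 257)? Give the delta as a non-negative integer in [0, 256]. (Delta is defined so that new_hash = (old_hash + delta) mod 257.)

Answer: 175

Derivation:
Delta formula: (val(new) - val(old)) * B^(n-1-k) mod M
  val('f') - val('h') = 6 - 8 = -2
  B^(n-1-k) = 5^5 mod 257 = 41
  Delta = -2 * 41 mod 257 = 175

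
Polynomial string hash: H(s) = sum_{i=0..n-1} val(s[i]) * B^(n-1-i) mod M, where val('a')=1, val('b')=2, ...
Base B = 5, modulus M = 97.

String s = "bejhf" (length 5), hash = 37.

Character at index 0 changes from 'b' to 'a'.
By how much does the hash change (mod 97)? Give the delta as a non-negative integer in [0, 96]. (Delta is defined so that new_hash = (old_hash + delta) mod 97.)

Delta formula: (val(new) - val(old)) * B^(n-1-k) mod M
  val('a') - val('b') = 1 - 2 = -1
  B^(n-1-k) = 5^4 mod 97 = 43
  Delta = -1 * 43 mod 97 = 54

Answer: 54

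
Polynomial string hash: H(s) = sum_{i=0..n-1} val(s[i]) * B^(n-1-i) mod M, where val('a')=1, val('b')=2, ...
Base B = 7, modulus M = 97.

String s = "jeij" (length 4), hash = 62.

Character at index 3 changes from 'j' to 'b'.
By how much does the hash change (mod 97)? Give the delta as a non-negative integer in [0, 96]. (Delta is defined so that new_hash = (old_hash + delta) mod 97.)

Delta formula: (val(new) - val(old)) * B^(n-1-k) mod M
  val('b') - val('j') = 2 - 10 = -8
  B^(n-1-k) = 7^0 mod 97 = 1
  Delta = -8 * 1 mod 97 = 89

Answer: 89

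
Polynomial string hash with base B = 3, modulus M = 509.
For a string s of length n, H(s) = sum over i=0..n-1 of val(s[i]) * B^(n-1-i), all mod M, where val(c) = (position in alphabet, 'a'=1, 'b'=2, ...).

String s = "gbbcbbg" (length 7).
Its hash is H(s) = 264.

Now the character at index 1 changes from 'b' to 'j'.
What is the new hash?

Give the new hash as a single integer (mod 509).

val('b') = 2, val('j') = 10
Position k = 1, exponent = n-1-k = 5
B^5 mod M = 3^5 mod 509 = 243
Delta = (10 - 2) * 243 mod 509 = 417
New hash = (264 + 417) mod 509 = 172

Answer: 172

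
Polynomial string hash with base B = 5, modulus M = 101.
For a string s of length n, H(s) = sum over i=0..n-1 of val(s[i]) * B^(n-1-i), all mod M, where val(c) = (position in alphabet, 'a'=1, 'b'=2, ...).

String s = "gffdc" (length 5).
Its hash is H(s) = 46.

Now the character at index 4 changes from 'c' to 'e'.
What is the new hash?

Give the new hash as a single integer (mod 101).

val('c') = 3, val('e') = 5
Position k = 4, exponent = n-1-k = 0
B^0 mod M = 5^0 mod 101 = 1
Delta = (5 - 3) * 1 mod 101 = 2
New hash = (46 + 2) mod 101 = 48

Answer: 48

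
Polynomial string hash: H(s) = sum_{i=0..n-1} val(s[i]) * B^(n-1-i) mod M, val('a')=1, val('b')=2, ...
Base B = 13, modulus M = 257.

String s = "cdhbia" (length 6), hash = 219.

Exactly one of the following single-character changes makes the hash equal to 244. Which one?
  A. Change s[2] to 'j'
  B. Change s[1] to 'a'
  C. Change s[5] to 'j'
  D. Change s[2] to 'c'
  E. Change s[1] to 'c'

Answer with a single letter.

Option A: s[2]='h'->'j', delta=(10-8)*13^3 mod 257 = 25, hash=219+25 mod 257 = 244 <-- target
Option B: s[1]='d'->'a', delta=(1-4)*13^4 mod 257 = 155, hash=219+155 mod 257 = 117
Option C: s[5]='a'->'j', delta=(10-1)*13^0 mod 257 = 9, hash=219+9 mod 257 = 228
Option D: s[2]='h'->'c', delta=(3-8)*13^3 mod 257 = 66, hash=219+66 mod 257 = 28
Option E: s[1]='d'->'c', delta=(3-4)*13^4 mod 257 = 223, hash=219+223 mod 257 = 185

Answer: A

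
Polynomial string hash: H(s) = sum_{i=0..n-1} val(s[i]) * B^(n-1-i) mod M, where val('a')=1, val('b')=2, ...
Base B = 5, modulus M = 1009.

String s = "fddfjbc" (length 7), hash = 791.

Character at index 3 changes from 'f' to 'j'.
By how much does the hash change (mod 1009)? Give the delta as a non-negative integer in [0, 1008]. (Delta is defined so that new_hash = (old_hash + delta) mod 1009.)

Delta formula: (val(new) - val(old)) * B^(n-1-k) mod M
  val('j') - val('f') = 10 - 6 = 4
  B^(n-1-k) = 5^3 mod 1009 = 125
  Delta = 4 * 125 mod 1009 = 500

Answer: 500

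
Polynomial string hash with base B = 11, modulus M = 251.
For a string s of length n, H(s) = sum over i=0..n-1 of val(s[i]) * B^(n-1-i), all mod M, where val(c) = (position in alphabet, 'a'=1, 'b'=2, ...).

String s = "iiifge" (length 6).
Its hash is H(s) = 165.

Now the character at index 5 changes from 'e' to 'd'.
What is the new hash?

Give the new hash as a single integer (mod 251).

val('e') = 5, val('d') = 4
Position k = 5, exponent = n-1-k = 0
B^0 mod M = 11^0 mod 251 = 1
Delta = (4 - 5) * 1 mod 251 = 250
New hash = (165 + 250) mod 251 = 164

Answer: 164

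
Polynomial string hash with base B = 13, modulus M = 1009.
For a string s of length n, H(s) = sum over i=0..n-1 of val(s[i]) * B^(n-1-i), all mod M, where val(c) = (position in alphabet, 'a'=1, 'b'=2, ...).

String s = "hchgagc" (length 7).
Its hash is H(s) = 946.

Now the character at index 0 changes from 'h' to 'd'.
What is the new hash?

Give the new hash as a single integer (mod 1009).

val('h') = 8, val('d') = 4
Position k = 0, exponent = n-1-k = 6
B^6 mod M = 13^6 mod 1009 = 762
Delta = (4 - 8) * 762 mod 1009 = 988
New hash = (946 + 988) mod 1009 = 925

Answer: 925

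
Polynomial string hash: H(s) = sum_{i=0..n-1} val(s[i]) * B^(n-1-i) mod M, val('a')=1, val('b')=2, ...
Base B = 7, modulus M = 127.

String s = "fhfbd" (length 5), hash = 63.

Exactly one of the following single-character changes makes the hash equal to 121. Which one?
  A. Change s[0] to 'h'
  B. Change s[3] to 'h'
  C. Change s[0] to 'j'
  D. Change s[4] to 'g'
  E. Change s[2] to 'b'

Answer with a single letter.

Answer: E

Derivation:
Option A: s[0]='f'->'h', delta=(8-6)*7^4 mod 127 = 103, hash=63+103 mod 127 = 39
Option B: s[3]='b'->'h', delta=(8-2)*7^1 mod 127 = 42, hash=63+42 mod 127 = 105
Option C: s[0]='f'->'j', delta=(10-6)*7^4 mod 127 = 79, hash=63+79 mod 127 = 15
Option D: s[4]='d'->'g', delta=(7-4)*7^0 mod 127 = 3, hash=63+3 mod 127 = 66
Option E: s[2]='f'->'b', delta=(2-6)*7^2 mod 127 = 58, hash=63+58 mod 127 = 121 <-- target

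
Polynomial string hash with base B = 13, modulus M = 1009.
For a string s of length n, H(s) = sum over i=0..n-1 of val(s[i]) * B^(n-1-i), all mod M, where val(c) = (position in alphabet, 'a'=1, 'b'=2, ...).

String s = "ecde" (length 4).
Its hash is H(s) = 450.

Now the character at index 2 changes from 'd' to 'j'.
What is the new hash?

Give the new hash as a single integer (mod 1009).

val('d') = 4, val('j') = 10
Position k = 2, exponent = n-1-k = 1
B^1 mod M = 13^1 mod 1009 = 13
Delta = (10 - 4) * 13 mod 1009 = 78
New hash = (450 + 78) mod 1009 = 528

Answer: 528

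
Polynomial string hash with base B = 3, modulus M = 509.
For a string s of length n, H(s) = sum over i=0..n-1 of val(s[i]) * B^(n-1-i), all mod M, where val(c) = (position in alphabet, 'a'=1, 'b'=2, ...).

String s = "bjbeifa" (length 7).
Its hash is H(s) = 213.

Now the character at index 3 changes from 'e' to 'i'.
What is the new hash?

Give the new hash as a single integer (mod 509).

val('e') = 5, val('i') = 9
Position k = 3, exponent = n-1-k = 3
B^3 mod M = 3^3 mod 509 = 27
Delta = (9 - 5) * 27 mod 509 = 108
New hash = (213 + 108) mod 509 = 321

Answer: 321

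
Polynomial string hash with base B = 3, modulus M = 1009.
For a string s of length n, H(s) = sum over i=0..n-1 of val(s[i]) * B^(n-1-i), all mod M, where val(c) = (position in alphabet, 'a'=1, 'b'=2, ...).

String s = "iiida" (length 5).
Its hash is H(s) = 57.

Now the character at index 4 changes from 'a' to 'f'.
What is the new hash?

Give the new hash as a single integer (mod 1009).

Answer: 62

Derivation:
val('a') = 1, val('f') = 6
Position k = 4, exponent = n-1-k = 0
B^0 mod M = 3^0 mod 1009 = 1
Delta = (6 - 1) * 1 mod 1009 = 5
New hash = (57 + 5) mod 1009 = 62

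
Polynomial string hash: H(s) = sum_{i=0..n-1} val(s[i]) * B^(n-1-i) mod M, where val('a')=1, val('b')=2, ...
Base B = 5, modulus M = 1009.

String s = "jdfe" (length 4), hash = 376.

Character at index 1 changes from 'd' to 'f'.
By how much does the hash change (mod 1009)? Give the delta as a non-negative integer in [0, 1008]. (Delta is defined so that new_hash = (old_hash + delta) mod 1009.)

Answer: 50

Derivation:
Delta formula: (val(new) - val(old)) * B^(n-1-k) mod M
  val('f') - val('d') = 6 - 4 = 2
  B^(n-1-k) = 5^2 mod 1009 = 25
  Delta = 2 * 25 mod 1009 = 50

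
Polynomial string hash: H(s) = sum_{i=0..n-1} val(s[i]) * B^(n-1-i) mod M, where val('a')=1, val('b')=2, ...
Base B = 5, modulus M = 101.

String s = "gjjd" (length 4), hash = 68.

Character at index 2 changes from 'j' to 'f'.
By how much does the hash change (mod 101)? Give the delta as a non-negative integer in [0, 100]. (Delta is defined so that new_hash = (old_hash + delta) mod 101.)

Answer: 81

Derivation:
Delta formula: (val(new) - val(old)) * B^(n-1-k) mod M
  val('f') - val('j') = 6 - 10 = -4
  B^(n-1-k) = 5^1 mod 101 = 5
  Delta = -4 * 5 mod 101 = 81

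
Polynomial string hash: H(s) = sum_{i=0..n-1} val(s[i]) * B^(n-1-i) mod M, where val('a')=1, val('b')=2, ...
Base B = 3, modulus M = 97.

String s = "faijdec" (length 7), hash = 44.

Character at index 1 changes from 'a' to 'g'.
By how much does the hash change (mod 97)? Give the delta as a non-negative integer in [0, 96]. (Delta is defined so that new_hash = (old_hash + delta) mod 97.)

Delta formula: (val(new) - val(old)) * B^(n-1-k) mod M
  val('g') - val('a') = 7 - 1 = 6
  B^(n-1-k) = 3^5 mod 97 = 49
  Delta = 6 * 49 mod 97 = 3

Answer: 3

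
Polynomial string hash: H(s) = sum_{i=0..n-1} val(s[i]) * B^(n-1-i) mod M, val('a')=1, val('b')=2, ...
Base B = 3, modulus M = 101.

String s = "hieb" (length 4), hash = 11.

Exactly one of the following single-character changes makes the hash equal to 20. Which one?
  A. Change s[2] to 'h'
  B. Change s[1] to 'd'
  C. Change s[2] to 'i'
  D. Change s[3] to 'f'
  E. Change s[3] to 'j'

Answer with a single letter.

Option A: s[2]='e'->'h', delta=(8-5)*3^1 mod 101 = 9, hash=11+9 mod 101 = 20 <-- target
Option B: s[1]='i'->'d', delta=(4-9)*3^2 mod 101 = 56, hash=11+56 mod 101 = 67
Option C: s[2]='e'->'i', delta=(9-5)*3^1 mod 101 = 12, hash=11+12 mod 101 = 23
Option D: s[3]='b'->'f', delta=(6-2)*3^0 mod 101 = 4, hash=11+4 mod 101 = 15
Option E: s[3]='b'->'j', delta=(10-2)*3^0 mod 101 = 8, hash=11+8 mod 101 = 19

Answer: A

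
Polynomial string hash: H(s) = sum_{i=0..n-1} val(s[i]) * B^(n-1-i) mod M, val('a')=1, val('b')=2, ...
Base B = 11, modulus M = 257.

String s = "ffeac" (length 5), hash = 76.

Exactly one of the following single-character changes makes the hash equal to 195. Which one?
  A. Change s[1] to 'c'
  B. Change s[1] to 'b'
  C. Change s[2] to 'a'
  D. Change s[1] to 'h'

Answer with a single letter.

Option A: s[1]='f'->'c', delta=(3-6)*11^3 mod 257 = 119, hash=76+119 mod 257 = 195 <-- target
Option B: s[1]='f'->'b', delta=(2-6)*11^3 mod 257 = 73, hash=76+73 mod 257 = 149
Option C: s[2]='e'->'a', delta=(1-5)*11^2 mod 257 = 30, hash=76+30 mod 257 = 106
Option D: s[1]='f'->'h', delta=(8-6)*11^3 mod 257 = 92, hash=76+92 mod 257 = 168

Answer: A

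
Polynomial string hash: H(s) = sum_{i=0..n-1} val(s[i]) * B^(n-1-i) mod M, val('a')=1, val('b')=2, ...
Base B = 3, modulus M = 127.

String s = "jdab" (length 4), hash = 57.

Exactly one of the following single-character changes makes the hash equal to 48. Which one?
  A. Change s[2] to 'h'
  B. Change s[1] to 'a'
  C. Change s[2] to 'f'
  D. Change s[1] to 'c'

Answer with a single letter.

Option A: s[2]='a'->'h', delta=(8-1)*3^1 mod 127 = 21, hash=57+21 mod 127 = 78
Option B: s[1]='d'->'a', delta=(1-4)*3^2 mod 127 = 100, hash=57+100 mod 127 = 30
Option C: s[2]='a'->'f', delta=(6-1)*3^1 mod 127 = 15, hash=57+15 mod 127 = 72
Option D: s[1]='d'->'c', delta=(3-4)*3^2 mod 127 = 118, hash=57+118 mod 127 = 48 <-- target

Answer: D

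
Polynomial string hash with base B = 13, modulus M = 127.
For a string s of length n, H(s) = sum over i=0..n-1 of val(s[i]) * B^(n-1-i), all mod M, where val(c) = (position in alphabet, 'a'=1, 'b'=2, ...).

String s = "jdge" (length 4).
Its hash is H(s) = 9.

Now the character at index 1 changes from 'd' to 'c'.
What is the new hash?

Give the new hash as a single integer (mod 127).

Answer: 94

Derivation:
val('d') = 4, val('c') = 3
Position k = 1, exponent = n-1-k = 2
B^2 mod M = 13^2 mod 127 = 42
Delta = (3 - 4) * 42 mod 127 = 85
New hash = (9 + 85) mod 127 = 94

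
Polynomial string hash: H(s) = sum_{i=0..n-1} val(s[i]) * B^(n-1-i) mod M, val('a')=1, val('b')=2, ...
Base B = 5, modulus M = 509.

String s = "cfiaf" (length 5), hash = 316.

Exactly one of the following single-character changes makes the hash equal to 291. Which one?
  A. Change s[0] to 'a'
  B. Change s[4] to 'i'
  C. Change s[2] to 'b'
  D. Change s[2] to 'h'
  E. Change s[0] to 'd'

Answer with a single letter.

Option A: s[0]='c'->'a', delta=(1-3)*5^4 mod 509 = 277, hash=316+277 mod 509 = 84
Option B: s[4]='f'->'i', delta=(9-6)*5^0 mod 509 = 3, hash=316+3 mod 509 = 319
Option C: s[2]='i'->'b', delta=(2-9)*5^2 mod 509 = 334, hash=316+334 mod 509 = 141
Option D: s[2]='i'->'h', delta=(8-9)*5^2 mod 509 = 484, hash=316+484 mod 509 = 291 <-- target
Option E: s[0]='c'->'d', delta=(4-3)*5^4 mod 509 = 116, hash=316+116 mod 509 = 432

Answer: D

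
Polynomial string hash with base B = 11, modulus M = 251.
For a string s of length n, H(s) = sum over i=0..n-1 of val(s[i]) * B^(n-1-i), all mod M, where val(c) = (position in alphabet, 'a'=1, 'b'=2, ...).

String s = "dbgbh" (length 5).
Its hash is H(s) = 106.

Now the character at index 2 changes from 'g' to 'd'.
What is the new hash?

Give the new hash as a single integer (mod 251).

val('g') = 7, val('d') = 4
Position k = 2, exponent = n-1-k = 2
B^2 mod M = 11^2 mod 251 = 121
Delta = (4 - 7) * 121 mod 251 = 139
New hash = (106 + 139) mod 251 = 245

Answer: 245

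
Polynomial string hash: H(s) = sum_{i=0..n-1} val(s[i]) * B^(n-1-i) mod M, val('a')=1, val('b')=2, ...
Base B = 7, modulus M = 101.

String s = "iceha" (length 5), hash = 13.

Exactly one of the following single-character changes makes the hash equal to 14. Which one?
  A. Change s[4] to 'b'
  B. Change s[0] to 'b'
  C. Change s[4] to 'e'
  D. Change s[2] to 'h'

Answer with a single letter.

Answer: A

Derivation:
Option A: s[4]='a'->'b', delta=(2-1)*7^0 mod 101 = 1, hash=13+1 mod 101 = 14 <-- target
Option B: s[0]='i'->'b', delta=(2-9)*7^4 mod 101 = 60, hash=13+60 mod 101 = 73
Option C: s[4]='a'->'e', delta=(5-1)*7^0 mod 101 = 4, hash=13+4 mod 101 = 17
Option D: s[2]='e'->'h', delta=(8-5)*7^2 mod 101 = 46, hash=13+46 mod 101 = 59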